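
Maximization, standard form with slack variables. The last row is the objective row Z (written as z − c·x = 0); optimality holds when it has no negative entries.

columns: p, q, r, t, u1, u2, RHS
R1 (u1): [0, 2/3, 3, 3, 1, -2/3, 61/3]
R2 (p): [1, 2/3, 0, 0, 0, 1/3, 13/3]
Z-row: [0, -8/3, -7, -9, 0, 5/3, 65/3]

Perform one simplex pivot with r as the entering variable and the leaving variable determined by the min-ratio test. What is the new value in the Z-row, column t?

-2

Ratio test on column r — row 1: (61/3)/3 = 61/9; row 2: entry 0 ≤ 0. Minimum is 61/9 at row 1 (u1 leaves); pivot element 3.
Divide row 1 by 3; eliminate column r from the other rows.
Z-row update in column t: -9 − (-7)·1 = -2.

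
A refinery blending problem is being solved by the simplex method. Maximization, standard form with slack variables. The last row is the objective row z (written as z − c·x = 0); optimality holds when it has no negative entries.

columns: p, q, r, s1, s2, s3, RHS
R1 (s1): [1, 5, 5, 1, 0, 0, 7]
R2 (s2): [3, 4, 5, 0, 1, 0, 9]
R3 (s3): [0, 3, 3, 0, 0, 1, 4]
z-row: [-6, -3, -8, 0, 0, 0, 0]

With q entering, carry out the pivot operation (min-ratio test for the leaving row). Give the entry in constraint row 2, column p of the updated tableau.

Ratio test on column q — row 1: 7/5 = 7/5; row 2: 9/4 = 9/4; row 3: 4/3 = 4/3. Minimum is 4/3 at row 3 (s3 leaves); pivot element 3.
Divide row 3 by 3; eliminate column q from the other rows.
Row 2 update in column p: 3 − 4·0 = 3.

3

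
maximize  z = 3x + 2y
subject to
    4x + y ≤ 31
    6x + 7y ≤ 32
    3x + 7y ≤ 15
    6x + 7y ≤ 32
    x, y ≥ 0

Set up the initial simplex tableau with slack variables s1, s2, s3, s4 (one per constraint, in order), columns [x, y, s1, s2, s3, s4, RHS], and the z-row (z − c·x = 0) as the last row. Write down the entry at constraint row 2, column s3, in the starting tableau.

Slack s3 belongs to constraint 3; its column is the unit vector e_3, so the entry in row 2 is 0.

0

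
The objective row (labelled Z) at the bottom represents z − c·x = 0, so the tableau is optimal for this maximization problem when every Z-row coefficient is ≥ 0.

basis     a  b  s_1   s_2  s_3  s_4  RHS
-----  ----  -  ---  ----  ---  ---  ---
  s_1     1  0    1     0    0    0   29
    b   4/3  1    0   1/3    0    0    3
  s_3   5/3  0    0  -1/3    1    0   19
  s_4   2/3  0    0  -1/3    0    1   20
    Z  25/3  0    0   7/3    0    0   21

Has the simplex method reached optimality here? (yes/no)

Every Z-row coefficient is ≥ 0, so the tableau is optimal.

yes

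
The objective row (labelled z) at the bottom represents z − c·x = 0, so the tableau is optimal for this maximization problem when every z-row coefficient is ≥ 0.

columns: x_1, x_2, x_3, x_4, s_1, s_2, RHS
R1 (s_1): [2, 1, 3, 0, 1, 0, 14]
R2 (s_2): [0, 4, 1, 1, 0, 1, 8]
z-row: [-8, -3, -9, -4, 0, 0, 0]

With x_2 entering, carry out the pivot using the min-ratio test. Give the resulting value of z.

6

Ratio test on column x_2 — row 1: 14/1 = 14; row 2: 8/4 = 2. Minimum is 2 at row 2 (s_2 leaves); pivot element 4.
Pivot on row 2; the z-row RHS becomes 0 − (-3)·2 = 6.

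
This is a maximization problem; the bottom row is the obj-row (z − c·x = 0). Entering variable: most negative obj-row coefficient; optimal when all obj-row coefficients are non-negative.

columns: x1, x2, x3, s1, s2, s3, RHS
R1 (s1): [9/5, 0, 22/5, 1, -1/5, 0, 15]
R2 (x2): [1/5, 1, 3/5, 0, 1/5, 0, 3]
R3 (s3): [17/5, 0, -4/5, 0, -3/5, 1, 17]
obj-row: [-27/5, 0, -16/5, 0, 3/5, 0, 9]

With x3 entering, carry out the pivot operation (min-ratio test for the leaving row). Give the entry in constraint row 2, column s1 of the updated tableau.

-3/22

Ratio test on column x3 — row 1: 15/(22/5) = 75/22; row 2: 3/(3/5) = 5; row 3: entry -4/5 ≤ 0. Minimum is 75/22 at row 1 (s1 leaves); pivot element 22/5.
Divide row 1 by 22/5; eliminate column x3 from the other rows.
Row 2 update in column s1: 0 − (3/5)·(5/22) = -3/22.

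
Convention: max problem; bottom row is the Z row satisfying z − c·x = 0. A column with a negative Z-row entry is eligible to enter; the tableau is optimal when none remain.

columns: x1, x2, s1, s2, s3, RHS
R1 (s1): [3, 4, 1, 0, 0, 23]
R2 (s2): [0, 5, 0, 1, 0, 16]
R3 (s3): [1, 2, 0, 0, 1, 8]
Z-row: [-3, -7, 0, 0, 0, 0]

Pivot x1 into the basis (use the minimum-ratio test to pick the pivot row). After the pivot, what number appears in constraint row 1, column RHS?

23/3

Ratio test on column x1 — row 1: 23/3 = 23/3; row 2: entry 0 ≤ 0; row 3: 8/1 = 8. Minimum is 23/3 at row 1 (s1 leaves); pivot element 3.
Divide row 1 by 3; eliminate column x1 from the other rows.
In the new row 1, the RHS entry is the old entry divided by the pivot: 23/3 = 23/3.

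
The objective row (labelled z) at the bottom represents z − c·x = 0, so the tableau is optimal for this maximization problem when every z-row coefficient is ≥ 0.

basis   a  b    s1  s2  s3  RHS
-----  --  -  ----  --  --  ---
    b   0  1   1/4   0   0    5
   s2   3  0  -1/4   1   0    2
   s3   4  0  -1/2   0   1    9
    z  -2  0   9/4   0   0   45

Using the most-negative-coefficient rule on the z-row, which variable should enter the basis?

Negative z-row entries: a: -2.
The most negative is -2 in column a, so a enters.

a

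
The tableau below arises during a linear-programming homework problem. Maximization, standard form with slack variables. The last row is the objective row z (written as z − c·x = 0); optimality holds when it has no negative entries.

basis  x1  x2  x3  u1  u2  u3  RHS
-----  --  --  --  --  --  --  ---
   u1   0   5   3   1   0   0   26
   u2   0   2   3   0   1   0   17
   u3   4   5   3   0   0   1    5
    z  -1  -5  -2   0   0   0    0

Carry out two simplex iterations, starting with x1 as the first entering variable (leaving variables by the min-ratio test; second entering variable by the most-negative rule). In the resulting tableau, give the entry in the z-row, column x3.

Ratio test on column x1 — row 1: entry 0 ≤ 0; row 2: entry 0 ≤ 0; row 3: 5/4 = 5/4. Minimum is 5/4 at row 3 (u3 leaves); pivot element 4.
Divide row 3 by 4; eliminate column x1 from the other rows.
Second iteration: most negative z-row entry is -15/4 in column x2, so x2 enters.
Ratio test on column x2 — row 1: 26/5 = 26/5; row 2: 17/2 = 17/2; row 3: (5/4)/(5/4) = 1. Minimum is 1 at row 3 (x1 leaves); pivot element 5/4.
Divide row 3 by 5/4; eliminate column x2 from the other rows.
After both pivots, the entry at the z-row, column x3 is 1.

1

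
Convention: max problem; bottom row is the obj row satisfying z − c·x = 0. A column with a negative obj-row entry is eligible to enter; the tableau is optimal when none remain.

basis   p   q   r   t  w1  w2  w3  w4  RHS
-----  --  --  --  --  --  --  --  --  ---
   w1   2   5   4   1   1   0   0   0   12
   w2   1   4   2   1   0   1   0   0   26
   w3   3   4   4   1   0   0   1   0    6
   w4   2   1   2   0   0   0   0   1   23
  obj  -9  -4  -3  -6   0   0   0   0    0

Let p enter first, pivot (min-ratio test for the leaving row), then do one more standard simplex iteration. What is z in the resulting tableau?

36

Ratio test on column p — row 1: 12/2 = 6; row 2: 26/1 = 26; row 3: 6/3 = 2; row 4: 23/2 = 23/2. Minimum is 2 at row 3 (w3 leaves); pivot element 3.
Pivot on row 3; the obj-row RHS becomes 0 − (-9)·2 = 18.
Next entering variable (most negative obj-row entry -3): t.
Ratio test on column t — row 1: 8/(1/3) = 24; row 2: 24/(2/3) = 36; row 3: 2/(1/3) = 6; row 4: entry -2/3 ≤ 0. Minimum is 6 at row 3 (p leaves); pivot element 1/3.
After the second pivot the obj-row RHS is 18 − (-3)·6 = 36.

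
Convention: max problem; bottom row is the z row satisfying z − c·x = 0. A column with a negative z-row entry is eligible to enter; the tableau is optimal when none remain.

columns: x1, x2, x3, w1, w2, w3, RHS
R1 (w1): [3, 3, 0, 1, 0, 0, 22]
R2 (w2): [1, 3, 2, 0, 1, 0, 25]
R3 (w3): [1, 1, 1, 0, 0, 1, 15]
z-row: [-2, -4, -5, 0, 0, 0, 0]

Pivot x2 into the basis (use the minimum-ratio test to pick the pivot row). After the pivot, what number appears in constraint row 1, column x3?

Ratio test on column x2 — row 1: 22/3 = 22/3; row 2: 25/3 = 25/3; row 3: 15/1 = 15. Minimum is 22/3 at row 1 (w1 leaves); pivot element 3.
Divide row 1 by 3; eliminate column x2 from the other rows.
In the new row 1, the x3 entry is the old entry divided by the pivot: 0/3 = 0.

0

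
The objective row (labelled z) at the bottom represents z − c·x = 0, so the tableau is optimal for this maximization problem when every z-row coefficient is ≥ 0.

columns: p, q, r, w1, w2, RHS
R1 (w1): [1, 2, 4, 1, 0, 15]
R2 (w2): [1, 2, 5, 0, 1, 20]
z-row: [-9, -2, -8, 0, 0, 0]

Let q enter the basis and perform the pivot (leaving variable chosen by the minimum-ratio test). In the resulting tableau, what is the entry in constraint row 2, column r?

1

Ratio test on column q — row 1: 15/2 = 15/2; row 2: 20/2 = 10. Minimum is 15/2 at row 1 (w1 leaves); pivot element 2.
Divide row 1 by 2; eliminate column q from the other rows.
Row 2 update in column r: 5 − 2·2 = 1.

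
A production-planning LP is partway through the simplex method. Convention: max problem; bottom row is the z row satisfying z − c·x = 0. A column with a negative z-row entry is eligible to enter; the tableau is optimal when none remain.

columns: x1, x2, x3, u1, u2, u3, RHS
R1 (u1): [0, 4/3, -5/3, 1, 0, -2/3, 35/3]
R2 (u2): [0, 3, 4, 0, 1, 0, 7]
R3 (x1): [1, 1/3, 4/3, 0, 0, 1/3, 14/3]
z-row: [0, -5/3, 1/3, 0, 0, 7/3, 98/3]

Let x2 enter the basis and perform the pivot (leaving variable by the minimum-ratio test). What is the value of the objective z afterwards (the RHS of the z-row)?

329/9

Ratio test on column x2 — row 1: (35/3)/(4/3) = 35/4; row 2: 7/3 = 7/3; row 3: (14/3)/(1/3) = 14. Minimum is 7/3 at row 2 (u2 leaves); pivot element 3.
Pivot on row 2; the z-row RHS becomes 98/3 − (-5/3)·(7/3) = 329/9.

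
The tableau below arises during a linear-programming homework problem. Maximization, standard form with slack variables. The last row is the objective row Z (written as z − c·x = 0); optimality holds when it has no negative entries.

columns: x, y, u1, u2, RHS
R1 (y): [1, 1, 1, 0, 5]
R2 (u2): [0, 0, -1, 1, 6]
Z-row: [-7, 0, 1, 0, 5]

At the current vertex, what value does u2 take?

u2 is basic (row 2); its value is the RHS of that row, 6.

6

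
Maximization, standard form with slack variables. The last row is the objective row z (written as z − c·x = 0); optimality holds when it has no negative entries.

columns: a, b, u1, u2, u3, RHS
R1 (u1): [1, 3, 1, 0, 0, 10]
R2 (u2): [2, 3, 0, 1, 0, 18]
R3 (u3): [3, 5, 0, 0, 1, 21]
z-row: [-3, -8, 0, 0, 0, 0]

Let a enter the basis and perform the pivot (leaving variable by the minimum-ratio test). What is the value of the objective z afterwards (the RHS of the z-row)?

Ratio test on column a — row 1: 10/1 = 10; row 2: 18/2 = 9; row 3: 21/3 = 7. Minimum is 7 at row 3 (u3 leaves); pivot element 3.
Pivot on row 3; the z-row RHS becomes 0 − (-3)·7 = 21.

21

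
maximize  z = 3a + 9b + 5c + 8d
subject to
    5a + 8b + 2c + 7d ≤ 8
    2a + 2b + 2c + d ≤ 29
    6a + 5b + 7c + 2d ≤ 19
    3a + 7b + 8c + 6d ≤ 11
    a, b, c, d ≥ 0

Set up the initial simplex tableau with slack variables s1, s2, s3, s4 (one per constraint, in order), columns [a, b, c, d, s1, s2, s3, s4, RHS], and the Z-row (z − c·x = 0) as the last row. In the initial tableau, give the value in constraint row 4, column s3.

Slack s3 belongs to constraint 3; its column is the unit vector e_3, so the entry in row 4 is 0.

0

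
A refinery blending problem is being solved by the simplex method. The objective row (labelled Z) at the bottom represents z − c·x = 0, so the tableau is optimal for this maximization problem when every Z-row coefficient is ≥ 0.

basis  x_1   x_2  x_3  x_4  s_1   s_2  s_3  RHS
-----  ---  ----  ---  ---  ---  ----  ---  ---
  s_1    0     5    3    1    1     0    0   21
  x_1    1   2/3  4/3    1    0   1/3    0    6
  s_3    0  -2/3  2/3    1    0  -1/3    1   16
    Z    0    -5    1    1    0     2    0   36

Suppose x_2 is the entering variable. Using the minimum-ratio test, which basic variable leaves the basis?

s_1

Column x_2 entries and ratios — s_1: 21/5 = 21/5; x_1: 6/(2/3) = 9; s_3: -2/3 ≤ 0, skip.
Smallest ratio is 21/5 in the row of s_1, so s_1 leaves.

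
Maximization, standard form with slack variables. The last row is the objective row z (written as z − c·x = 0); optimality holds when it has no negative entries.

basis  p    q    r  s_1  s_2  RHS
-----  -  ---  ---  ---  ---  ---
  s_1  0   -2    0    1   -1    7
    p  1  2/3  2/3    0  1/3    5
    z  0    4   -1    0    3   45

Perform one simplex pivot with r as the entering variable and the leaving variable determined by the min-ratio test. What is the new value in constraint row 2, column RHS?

15/2

Ratio test on column r — row 1: entry 0 ≤ 0; row 2: 5/(2/3) = 15/2. Minimum is 15/2 at row 2 (p leaves); pivot element 2/3.
Divide row 2 by 2/3; eliminate column r from the other rows.
In the new row 2, the RHS entry is the old entry divided by the pivot: 5/(2/3) = 15/2.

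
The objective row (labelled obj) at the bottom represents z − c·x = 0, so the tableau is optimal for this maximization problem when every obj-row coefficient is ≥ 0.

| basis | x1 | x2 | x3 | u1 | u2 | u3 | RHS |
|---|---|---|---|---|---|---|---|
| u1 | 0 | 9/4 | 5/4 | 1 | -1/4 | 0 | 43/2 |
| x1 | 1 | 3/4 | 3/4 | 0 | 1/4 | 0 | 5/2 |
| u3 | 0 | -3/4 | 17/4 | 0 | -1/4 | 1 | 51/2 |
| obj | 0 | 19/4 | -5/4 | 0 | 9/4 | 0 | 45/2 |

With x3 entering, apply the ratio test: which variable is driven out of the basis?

x1

Column x3 entries and ratios — u1: (43/2)/(5/4) = 86/5; x1: (5/2)/(3/4) = 10/3; u3: (51/2)/(17/4) = 6.
Smallest ratio is 10/3 in the row of x1, so x1 leaves.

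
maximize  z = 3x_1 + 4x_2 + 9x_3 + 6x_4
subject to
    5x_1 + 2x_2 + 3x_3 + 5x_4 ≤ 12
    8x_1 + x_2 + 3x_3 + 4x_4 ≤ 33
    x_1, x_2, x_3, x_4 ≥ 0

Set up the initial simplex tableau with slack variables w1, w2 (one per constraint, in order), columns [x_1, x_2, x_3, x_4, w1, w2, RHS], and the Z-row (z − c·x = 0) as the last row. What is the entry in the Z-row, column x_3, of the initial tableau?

The Z-row carries the negated objective coefficients: the x_3 entry is -9.

-9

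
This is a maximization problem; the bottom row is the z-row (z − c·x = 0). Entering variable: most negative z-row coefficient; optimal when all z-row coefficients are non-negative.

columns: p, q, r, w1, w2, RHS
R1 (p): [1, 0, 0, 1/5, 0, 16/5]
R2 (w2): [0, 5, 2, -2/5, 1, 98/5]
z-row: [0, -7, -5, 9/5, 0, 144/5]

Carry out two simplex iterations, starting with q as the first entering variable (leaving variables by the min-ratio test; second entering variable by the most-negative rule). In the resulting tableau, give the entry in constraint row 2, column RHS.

Ratio test on column q — row 1: entry 0 ≤ 0; row 2: (98/5)/5 = 98/25. Minimum is 98/25 at row 2 (w2 leaves); pivot element 5.
Divide row 2 by 5; eliminate column q from the other rows.
Second iteration: most negative z-row entry is -11/5 in column r, so r enters.
Ratio test on column r — row 1: entry 0 ≤ 0; row 2: (98/25)/(2/5) = 49/5. Minimum is 49/5 at row 2 (q leaves); pivot element 2/5.
Divide row 2 by 2/5; eliminate column r from the other rows.
After both pivots, the entry at constraint row 2, column RHS is 49/5.

49/5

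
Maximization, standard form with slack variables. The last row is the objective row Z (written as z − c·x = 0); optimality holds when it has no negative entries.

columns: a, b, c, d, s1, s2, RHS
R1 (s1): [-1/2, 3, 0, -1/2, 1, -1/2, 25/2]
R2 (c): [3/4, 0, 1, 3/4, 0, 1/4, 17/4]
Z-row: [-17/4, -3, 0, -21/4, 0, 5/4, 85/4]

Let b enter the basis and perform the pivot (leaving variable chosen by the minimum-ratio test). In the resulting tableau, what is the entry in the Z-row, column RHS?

135/4

Ratio test on column b — row 1: (25/2)/3 = 25/6; row 2: entry 0 ≤ 0. Minimum is 25/6 at row 1 (s1 leaves); pivot element 3.
Divide row 1 by 3; eliminate column b from the other rows.
Z-row update in column RHS: 85/4 − (-3)·(25/6) = 135/4.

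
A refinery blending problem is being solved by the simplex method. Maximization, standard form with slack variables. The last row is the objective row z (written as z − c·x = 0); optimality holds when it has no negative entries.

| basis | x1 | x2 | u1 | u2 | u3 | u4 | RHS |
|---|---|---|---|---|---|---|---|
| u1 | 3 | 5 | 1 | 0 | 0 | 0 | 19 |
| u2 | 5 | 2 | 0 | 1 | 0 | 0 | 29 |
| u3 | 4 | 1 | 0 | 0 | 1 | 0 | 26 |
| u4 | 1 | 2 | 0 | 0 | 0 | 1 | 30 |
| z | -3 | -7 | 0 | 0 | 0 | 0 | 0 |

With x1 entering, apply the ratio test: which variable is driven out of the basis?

Column x1 entries and ratios — u1: 19/3 = 19/3; u2: 29/5 = 29/5; u3: 26/4 = 13/2; u4: 30/1 = 30.
Smallest ratio is 29/5 in the row of u2, so u2 leaves.

u2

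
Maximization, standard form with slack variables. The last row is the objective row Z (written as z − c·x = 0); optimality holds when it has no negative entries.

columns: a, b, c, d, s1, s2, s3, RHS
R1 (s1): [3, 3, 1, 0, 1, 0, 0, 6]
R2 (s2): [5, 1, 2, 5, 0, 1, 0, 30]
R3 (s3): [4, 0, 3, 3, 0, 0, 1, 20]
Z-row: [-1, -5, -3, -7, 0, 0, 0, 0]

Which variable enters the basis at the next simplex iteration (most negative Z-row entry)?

d

Negative Z-row entries: a: -1, b: -5, c: -3, d: -7.
The most negative is -7 in column d, so d enters.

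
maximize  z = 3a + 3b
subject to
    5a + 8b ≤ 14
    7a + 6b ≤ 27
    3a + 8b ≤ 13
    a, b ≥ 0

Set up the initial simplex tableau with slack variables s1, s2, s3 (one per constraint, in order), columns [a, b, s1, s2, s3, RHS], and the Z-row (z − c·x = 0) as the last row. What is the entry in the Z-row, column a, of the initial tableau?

-3

The Z-row carries the negated objective coefficients: the a entry is -3.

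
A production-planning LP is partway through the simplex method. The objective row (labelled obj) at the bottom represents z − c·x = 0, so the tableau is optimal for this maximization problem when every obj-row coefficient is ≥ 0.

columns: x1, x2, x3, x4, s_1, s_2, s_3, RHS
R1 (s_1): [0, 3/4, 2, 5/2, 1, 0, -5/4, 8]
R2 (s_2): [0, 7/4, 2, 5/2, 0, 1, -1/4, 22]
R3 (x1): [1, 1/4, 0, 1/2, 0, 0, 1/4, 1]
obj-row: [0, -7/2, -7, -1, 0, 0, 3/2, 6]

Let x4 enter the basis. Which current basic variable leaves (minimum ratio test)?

x1

Column x4 entries and ratios — s_1: 8/(5/2) = 16/5; s_2: 22/(5/2) = 44/5; x1: 1/(1/2) = 2.
Smallest ratio is 2 in the row of x1, so x1 leaves.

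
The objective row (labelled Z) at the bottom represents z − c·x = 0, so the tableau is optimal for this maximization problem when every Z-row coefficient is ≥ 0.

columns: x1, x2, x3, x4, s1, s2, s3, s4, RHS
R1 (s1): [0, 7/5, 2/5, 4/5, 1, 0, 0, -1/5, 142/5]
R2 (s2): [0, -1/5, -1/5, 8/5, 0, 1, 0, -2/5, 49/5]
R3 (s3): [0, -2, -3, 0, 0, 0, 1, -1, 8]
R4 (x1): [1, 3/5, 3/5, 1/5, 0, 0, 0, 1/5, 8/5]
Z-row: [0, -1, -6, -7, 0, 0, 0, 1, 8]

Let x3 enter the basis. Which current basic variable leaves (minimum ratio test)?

x1

Column x3 entries and ratios — s1: (142/5)/(2/5) = 71; s2: -1/5 ≤ 0, skip; s3: -3 ≤ 0, skip; x1: (8/5)/(3/5) = 8/3.
Smallest ratio is 8/3 in the row of x1, so x1 leaves.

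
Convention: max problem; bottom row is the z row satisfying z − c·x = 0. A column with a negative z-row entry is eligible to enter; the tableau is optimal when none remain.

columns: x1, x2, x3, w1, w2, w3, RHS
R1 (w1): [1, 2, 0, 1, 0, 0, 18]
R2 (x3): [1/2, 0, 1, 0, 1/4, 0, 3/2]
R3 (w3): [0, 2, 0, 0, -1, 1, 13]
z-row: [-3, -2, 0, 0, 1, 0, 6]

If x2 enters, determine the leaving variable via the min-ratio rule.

w3

Column x2 entries and ratios — w1: 18/2 = 9; x3: 0 ≤ 0, skip; w3: 13/2 = 13/2.
Smallest ratio is 13/2 in the row of w3, so w3 leaves.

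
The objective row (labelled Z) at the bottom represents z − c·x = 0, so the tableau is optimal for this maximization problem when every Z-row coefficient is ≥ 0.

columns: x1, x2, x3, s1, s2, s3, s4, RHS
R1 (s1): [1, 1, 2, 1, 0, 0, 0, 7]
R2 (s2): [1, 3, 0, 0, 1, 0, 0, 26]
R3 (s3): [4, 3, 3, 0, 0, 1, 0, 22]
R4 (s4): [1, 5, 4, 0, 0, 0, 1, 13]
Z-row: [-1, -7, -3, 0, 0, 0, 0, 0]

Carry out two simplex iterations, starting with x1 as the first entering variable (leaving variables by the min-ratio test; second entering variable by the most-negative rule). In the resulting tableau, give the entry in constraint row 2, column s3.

-2/17

Ratio test on column x1 — row 1: 7/1 = 7; row 2: 26/1 = 26; row 3: 22/4 = 11/2; row 4: 13/1 = 13. Minimum is 11/2 at row 3 (s3 leaves); pivot element 4.
Divide row 3 by 4; eliminate column x1 from the other rows.
Second iteration: most negative Z-row entry is -25/4 in column x2, so x2 enters.
Ratio test on column x2 — row 1: (3/2)/(1/4) = 6; row 2: (41/2)/(9/4) = 82/9; row 3: (11/2)/(3/4) = 22/3; row 4: (15/2)/(17/4) = 30/17. Minimum is 30/17 at row 4 (s4 leaves); pivot element 17/4.
Divide row 4 by 17/4; eliminate column x2 from the other rows.
After both pivots, the entry at constraint row 2, column s3 is -2/17.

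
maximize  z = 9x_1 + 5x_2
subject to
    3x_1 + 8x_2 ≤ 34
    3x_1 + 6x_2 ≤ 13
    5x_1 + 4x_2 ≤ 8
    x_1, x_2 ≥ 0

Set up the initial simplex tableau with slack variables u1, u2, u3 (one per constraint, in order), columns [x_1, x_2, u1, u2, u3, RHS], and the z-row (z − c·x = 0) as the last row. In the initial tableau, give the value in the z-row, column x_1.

-9

The z-row carries the negated objective coefficients: the x_1 entry is -9.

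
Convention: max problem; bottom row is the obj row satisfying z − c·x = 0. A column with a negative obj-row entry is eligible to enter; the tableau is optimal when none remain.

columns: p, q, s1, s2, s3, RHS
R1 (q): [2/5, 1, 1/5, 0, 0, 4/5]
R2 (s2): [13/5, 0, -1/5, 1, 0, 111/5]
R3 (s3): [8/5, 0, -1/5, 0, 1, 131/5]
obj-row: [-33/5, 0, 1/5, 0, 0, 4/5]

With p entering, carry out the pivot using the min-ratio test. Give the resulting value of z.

Ratio test on column p — row 1: (4/5)/(2/5) = 2; row 2: (111/5)/(13/5) = 111/13; row 3: (131/5)/(8/5) = 131/8. Minimum is 2 at row 1 (q leaves); pivot element 2/5.
Pivot on row 1; the obj-row RHS becomes 4/5 − (-33/5)·2 = 14.

14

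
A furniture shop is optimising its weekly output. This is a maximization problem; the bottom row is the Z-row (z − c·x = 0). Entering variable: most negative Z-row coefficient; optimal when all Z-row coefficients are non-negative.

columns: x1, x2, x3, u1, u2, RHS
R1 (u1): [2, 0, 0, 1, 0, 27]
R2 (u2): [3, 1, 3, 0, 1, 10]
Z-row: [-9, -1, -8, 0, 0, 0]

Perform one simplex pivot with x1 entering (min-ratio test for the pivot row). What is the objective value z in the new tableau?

Ratio test on column x1 — row 1: 27/2 = 27/2; row 2: 10/3 = 10/3. Minimum is 10/3 at row 2 (u2 leaves); pivot element 3.
Pivot on row 2; the Z-row RHS becomes 0 − (-9)·(10/3) = 30.

30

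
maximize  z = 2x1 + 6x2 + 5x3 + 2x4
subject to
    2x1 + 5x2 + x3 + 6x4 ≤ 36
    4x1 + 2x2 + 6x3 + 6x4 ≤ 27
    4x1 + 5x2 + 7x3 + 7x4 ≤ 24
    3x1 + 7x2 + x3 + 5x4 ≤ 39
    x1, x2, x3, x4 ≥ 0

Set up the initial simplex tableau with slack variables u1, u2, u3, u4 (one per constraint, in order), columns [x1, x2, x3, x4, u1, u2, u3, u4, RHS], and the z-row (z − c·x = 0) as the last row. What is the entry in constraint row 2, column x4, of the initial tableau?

6

Constraint 2 has coefficient 6 on x4.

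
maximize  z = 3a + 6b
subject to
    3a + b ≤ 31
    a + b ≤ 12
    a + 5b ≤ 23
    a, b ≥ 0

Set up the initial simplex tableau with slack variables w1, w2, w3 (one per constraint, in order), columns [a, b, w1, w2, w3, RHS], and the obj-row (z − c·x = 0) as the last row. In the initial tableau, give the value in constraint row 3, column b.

5

Constraint 3 has coefficient 5 on b.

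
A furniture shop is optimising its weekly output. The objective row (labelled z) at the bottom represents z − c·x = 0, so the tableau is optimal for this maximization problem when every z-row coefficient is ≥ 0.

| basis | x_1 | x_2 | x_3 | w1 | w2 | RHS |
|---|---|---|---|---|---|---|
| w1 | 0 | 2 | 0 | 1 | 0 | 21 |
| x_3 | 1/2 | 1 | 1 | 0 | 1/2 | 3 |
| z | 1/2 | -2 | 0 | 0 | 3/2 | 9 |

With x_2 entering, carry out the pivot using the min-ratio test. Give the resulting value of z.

15

Ratio test on column x_2 — row 1: 21/2 = 21/2; row 2: 3/1 = 3. Minimum is 3 at row 2 (x_3 leaves); pivot element 1.
Pivot on row 2; the z-row RHS becomes 9 − (-2)·3 = 15.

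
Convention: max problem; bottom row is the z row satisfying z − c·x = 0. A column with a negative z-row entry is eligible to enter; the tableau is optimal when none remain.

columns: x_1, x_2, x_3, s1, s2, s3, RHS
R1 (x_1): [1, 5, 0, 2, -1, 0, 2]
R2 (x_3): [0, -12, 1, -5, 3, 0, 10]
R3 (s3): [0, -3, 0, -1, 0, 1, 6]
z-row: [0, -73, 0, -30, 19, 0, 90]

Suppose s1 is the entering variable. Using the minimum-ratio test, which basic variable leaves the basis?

x_1

Column s1 entries and ratios — x_1: 2/2 = 1; x_3: -5 ≤ 0, skip; s3: -1 ≤ 0, skip.
Smallest ratio is 1 in the row of x_1, so x_1 leaves.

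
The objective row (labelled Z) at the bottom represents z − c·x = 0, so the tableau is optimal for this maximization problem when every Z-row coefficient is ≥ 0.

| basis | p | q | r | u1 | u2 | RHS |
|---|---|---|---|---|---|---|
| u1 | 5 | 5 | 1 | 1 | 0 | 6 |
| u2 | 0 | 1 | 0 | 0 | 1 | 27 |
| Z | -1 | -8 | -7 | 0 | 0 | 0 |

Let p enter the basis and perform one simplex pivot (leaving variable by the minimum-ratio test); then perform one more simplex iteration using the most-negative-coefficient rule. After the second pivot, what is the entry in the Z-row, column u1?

8/5

Ratio test on column p — row 1: 6/5 = 6/5; row 2: entry 0 ≤ 0. Minimum is 6/5 at row 1 (u1 leaves); pivot element 5.
Divide row 1 by 5; eliminate column p from the other rows.
Second iteration: most negative Z-row entry is -7 in column q, so q enters.
Ratio test on column q — row 1: (6/5)/1 = 6/5; row 2: 27/1 = 27. Minimum is 6/5 at row 1 (p leaves); pivot element 1.
Divide row 1 by 1; eliminate column q from the other rows.
After both pivots, the entry at the Z-row, column u1 is 8/5.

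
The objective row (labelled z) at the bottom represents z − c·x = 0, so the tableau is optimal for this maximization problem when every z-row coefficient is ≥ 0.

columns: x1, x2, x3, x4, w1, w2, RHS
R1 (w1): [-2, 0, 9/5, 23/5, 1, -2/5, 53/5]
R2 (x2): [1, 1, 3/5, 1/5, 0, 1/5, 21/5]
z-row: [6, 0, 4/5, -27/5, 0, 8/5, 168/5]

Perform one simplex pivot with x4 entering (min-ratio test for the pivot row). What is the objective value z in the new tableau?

1059/23

Ratio test on column x4 — row 1: (53/5)/(23/5) = 53/23; row 2: (21/5)/(1/5) = 21. Minimum is 53/23 at row 1 (w1 leaves); pivot element 23/5.
Pivot on row 1; the z-row RHS becomes 168/5 − (-27/5)·(53/23) = 1059/23.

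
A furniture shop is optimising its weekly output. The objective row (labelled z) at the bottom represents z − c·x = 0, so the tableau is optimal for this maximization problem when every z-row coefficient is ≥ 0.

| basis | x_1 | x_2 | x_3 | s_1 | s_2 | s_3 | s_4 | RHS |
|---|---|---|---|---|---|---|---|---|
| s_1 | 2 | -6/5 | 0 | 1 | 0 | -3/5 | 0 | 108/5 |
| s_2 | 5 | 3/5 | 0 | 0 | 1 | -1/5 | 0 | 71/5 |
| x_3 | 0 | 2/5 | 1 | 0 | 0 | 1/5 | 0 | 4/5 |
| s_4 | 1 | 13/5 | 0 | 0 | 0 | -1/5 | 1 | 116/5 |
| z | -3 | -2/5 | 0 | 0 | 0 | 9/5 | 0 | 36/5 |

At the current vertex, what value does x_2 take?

0

x_2 is not in the basis, so in the current basic feasible solution x_2 = 0.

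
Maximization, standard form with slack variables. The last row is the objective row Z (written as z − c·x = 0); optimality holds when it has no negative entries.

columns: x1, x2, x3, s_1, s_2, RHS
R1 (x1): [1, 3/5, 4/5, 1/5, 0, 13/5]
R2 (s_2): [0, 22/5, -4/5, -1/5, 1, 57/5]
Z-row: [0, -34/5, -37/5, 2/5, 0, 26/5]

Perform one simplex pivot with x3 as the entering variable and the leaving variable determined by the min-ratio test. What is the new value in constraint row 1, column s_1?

Ratio test on column x3 — row 1: (13/5)/(4/5) = 13/4; row 2: entry -4/5 ≤ 0. Minimum is 13/4 at row 1 (x1 leaves); pivot element 4/5.
Divide row 1 by 4/5; eliminate column x3 from the other rows.
In the new row 1, the s_1 entry is the old entry divided by the pivot: (1/5)/(4/5) = 1/4.

1/4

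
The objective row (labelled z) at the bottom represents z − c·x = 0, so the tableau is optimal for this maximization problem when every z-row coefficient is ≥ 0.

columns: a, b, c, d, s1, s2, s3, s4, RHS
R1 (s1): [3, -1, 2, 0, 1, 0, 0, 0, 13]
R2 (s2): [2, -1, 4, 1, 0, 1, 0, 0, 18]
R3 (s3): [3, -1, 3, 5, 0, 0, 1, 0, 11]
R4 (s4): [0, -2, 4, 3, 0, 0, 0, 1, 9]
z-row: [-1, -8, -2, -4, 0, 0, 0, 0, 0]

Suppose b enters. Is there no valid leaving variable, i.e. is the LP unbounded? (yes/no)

yes

Every constraint-row entry in column b is ≤ 0, so increasing b is unbounded.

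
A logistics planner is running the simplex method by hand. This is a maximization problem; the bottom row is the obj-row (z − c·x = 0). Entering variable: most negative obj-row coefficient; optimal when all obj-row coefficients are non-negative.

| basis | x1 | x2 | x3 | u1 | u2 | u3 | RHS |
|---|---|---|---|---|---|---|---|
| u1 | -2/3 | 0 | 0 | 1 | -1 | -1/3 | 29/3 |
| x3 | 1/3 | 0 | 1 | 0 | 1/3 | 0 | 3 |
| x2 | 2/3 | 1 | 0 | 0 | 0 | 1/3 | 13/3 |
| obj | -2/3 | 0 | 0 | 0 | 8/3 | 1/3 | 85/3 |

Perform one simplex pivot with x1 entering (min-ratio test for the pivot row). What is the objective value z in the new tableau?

98/3

Ratio test on column x1 — row 1: entry -2/3 ≤ 0; row 2: 3/(1/3) = 9; row 3: (13/3)/(2/3) = 13/2. Minimum is 13/2 at row 3 (x2 leaves); pivot element 2/3.
Pivot on row 3; the obj-row RHS becomes 85/3 − (-2/3)·(13/2) = 98/3.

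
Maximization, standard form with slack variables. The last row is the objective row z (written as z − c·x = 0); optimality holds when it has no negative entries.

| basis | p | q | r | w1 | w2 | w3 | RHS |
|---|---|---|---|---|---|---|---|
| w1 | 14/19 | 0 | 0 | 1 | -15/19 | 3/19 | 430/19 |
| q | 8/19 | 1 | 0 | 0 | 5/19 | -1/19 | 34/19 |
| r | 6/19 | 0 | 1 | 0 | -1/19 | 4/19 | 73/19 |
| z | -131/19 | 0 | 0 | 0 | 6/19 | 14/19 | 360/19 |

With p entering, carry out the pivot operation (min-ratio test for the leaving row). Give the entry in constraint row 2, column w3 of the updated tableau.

Ratio test on column p — row 1: (430/19)/(14/19) = 215/7; row 2: (34/19)/(8/19) = 17/4; row 3: (73/19)/(6/19) = 73/6. Minimum is 17/4 at row 2 (q leaves); pivot element 8/19.
Divide row 2 by 8/19; eliminate column p from the other rows.
In the new row 2, the w3 entry is the old entry divided by the pivot: (-1/19)/(8/19) = -1/8.

-1/8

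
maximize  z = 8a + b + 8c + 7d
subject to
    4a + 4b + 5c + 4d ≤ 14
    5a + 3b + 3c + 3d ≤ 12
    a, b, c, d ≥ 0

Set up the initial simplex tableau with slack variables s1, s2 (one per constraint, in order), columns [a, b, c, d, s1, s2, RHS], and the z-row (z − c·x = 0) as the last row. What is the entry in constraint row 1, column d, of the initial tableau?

Constraint 1 has coefficient 4 on d.

4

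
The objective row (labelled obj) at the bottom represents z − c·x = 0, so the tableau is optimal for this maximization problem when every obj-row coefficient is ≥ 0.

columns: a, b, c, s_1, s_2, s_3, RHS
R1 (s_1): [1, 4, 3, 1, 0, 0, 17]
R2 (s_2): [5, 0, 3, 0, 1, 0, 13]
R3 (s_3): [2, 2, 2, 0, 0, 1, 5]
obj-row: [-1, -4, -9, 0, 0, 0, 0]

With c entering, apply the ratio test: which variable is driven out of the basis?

s_3

Column c entries and ratios — s_1: 17/3 = 17/3; s_2: 13/3 = 13/3; s_3: 5/2 = 5/2.
Smallest ratio is 5/2 in the row of s_3, so s_3 leaves.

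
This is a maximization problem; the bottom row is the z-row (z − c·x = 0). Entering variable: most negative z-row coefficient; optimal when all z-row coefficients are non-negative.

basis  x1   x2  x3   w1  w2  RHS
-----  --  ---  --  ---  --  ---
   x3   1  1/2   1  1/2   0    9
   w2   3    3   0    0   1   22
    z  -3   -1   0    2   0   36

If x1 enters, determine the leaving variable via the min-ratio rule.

Column x1 entries and ratios — x3: 9/1 = 9; w2: 22/3 = 22/3.
Smallest ratio is 22/3 in the row of w2, so w2 leaves.

w2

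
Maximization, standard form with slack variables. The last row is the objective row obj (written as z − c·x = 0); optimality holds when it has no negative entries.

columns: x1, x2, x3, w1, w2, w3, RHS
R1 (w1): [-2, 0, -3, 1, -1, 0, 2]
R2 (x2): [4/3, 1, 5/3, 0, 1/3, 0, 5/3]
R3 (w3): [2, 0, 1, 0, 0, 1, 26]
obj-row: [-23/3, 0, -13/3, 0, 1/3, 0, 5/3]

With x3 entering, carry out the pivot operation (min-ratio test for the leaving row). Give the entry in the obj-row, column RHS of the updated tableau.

Ratio test on column x3 — row 1: entry -3 ≤ 0; row 2: (5/3)/(5/3) = 1; row 3: 26/1 = 26. Minimum is 1 at row 2 (x2 leaves); pivot element 5/3.
Divide row 2 by 5/3; eliminate column x3 from the other rows.
obj-row update in column RHS: 5/3 − (-13/3)·1 = 6.

6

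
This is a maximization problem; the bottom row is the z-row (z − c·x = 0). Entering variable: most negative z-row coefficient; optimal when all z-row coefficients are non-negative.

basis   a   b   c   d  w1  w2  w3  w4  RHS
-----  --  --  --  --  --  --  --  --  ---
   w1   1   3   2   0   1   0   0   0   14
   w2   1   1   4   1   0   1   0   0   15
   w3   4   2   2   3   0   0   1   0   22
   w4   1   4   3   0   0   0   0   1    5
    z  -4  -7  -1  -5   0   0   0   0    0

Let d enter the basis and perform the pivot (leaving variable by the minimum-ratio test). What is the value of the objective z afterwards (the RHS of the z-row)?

110/3

Ratio test on column d — row 1: entry 0 ≤ 0; row 2: 15/1 = 15; row 3: 22/3 = 22/3; row 4: entry 0 ≤ 0. Minimum is 22/3 at row 3 (w3 leaves); pivot element 3.
Pivot on row 3; the z-row RHS becomes 0 − (-5)·(22/3) = 110/3.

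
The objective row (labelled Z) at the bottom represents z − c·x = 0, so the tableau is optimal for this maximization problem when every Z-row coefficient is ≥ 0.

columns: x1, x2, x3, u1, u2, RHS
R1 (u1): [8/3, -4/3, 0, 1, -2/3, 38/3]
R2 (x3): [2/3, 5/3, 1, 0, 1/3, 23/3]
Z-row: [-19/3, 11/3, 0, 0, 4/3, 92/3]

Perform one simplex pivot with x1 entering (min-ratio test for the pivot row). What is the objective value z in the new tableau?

243/4

Ratio test on column x1 — row 1: (38/3)/(8/3) = 19/4; row 2: (23/3)/(2/3) = 23/2. Minimum is 19/4 at row 1 (u1 leaves); pivot element 8/3.
Pivot on row 1; the Z-row RHS becomes 92/3 − (-19/3)·(19/4) = 243/4.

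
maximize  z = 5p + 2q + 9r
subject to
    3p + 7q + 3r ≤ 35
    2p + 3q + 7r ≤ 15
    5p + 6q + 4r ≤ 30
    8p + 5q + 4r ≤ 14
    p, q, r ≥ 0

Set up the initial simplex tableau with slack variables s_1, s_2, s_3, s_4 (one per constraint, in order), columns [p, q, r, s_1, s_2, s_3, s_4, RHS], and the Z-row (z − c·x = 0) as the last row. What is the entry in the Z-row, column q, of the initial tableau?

-2

The Z-row carries the negated objective coefficients: the q entry is -2.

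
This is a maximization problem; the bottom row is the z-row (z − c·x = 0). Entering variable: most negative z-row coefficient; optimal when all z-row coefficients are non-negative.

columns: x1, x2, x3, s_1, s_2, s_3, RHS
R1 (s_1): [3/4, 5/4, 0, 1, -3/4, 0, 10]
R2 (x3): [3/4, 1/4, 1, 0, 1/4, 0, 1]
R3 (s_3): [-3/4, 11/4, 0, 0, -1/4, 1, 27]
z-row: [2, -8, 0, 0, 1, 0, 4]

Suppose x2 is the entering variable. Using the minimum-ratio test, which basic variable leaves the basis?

x3

Column x2 entries and ratios — s_1: 10/(5/4) = 8; x3: 1/(1/4) = 4; s_3: 27/(11/4) = 108/11.
Smallest ratio is 4 in the row of x3, so x3 leaves.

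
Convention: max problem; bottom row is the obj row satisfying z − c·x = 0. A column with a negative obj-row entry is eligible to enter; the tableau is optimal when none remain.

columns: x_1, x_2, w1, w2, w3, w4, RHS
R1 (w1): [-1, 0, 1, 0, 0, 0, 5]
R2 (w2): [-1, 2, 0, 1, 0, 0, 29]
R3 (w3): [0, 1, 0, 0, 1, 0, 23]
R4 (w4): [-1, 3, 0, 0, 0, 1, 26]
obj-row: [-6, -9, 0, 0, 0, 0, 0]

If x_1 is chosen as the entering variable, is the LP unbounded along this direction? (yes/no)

yes

Every constraint-row entry in column x_1 is ≤ 0, so increasing x_1 is unbounded.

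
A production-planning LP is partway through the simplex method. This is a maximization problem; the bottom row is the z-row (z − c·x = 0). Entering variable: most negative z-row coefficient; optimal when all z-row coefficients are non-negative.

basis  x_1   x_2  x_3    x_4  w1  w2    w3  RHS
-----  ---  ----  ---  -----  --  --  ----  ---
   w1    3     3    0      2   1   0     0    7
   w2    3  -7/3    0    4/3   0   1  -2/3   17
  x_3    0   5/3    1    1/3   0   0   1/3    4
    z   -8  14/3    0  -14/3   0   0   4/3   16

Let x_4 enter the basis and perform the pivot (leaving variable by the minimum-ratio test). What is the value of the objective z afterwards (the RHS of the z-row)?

97/3

Ratio test on column x_4 — row 1: 7/2 = 7/2; row 2: 17/(4/3) = 51/4; row 3: 4/(1/3) = 12. Minimum is 7/2 at row 1 (w1 leaves); pivot element 2.
Pivot on row 1; the z-row RHS becomes 16 − (-14/3)·(7/2) = 97/3.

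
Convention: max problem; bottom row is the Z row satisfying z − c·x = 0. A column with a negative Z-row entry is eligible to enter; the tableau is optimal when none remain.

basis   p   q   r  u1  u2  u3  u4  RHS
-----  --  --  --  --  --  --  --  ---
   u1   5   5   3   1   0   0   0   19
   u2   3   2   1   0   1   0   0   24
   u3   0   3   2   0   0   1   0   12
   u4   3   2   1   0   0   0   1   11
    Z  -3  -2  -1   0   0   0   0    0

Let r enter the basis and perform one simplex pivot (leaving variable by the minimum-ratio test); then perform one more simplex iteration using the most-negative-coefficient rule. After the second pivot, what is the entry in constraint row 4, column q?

1/5

Ratio test on column r — row 1: 19/3 = 19/3; row 2: 24/1 = 24; row 3: 12/2 = 6; row 4: 11/1 = 11. Minimum is 6 at row 3 (u3 leaves); pivot element 2.
Divide row 3 by 2; eliminate column r from the other rows.
Second iteration: most negative Z-row entry is -3 in column p, so p enters.
Ratio test on column p — row 1: 1/5 = 1/5; row 2: 18/3 = 6; row 3: entry 0 ≤ 0; row 4: 5/3 = 5/3. Minimum is 1/5 at row 1 (u1 leaves); pivot element 5.
Divide row 1 by 5; eliminate column p from the other rows.
After both pivots, the entry at constraint row 4, column q is 1/5.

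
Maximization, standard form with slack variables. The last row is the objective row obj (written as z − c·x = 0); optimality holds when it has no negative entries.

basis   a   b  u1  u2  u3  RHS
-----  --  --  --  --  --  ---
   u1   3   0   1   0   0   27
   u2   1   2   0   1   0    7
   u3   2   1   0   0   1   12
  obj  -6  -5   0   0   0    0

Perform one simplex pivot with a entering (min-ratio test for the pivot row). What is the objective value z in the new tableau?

36

Ratio test on column a — row 1: 27/3 = 9; row 2: 7/1 = 7; row 3: 12/2 = 6. Minimum is 6 at row 3 (u3 leaves); pivot element 2.
Pivot on row 3; the obj-row RHS becomes 0 − (-6)·6 = 36.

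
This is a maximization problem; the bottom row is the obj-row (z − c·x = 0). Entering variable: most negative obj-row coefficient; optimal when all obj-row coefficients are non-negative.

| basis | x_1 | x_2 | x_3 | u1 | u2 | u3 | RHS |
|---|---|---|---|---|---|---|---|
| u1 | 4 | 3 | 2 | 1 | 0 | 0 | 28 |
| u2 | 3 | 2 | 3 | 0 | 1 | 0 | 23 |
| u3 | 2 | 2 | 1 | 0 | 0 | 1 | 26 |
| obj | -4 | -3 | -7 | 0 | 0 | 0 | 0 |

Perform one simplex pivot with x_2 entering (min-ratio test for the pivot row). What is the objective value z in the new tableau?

Ratio test on column x_2 — row 1: 28/3 = 28/3; row 2: 23/2 = 23/2; row 3: 26/2 = 13. Minimum is 28/3 at row 1 (u1 leaves); pivot element 3.
Pivot on row 1; the obj-row RHS becomes 0 − (-3)·(28/3) = 28.

28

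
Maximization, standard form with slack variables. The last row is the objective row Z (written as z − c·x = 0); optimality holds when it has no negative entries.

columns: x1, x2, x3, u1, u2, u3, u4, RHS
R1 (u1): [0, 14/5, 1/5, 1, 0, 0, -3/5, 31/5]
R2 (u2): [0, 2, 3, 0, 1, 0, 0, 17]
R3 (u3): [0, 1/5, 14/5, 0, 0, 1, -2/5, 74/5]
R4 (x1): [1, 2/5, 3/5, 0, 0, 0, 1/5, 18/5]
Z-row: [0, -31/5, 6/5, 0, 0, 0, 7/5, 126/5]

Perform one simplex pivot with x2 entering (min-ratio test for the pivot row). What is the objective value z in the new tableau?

Ratio test on column x2 — row 1: (31/5)/(14/5) = 31/14; row 2: 17/2 = 17/2; row 3: (74/5)/(1/5) = 74; row 4: (18/5)/(2/5) = 9. Minimum is 31/14 at row 1 (u1 leaves); pivot element 14/5.
Pivot on row 1; the Z-row RHS becomes 126/5 − (-31/5)·(31/14) = 545/14.

545/14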